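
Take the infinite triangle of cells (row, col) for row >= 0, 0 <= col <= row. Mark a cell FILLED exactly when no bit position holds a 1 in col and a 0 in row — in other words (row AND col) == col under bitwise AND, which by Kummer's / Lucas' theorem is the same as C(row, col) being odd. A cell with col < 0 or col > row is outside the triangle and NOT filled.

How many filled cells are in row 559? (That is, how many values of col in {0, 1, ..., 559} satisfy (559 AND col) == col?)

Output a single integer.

559 in binary = 1000101111
popcount(559) = number of 1-bits in 1000101111 = 6
A col c satisfies (559 AND c) == c iff every set bit of c is also set in 559; each of the 6 set bits of 559 can independently be on or off in c.
count = 2^6 = 64

Answer: 64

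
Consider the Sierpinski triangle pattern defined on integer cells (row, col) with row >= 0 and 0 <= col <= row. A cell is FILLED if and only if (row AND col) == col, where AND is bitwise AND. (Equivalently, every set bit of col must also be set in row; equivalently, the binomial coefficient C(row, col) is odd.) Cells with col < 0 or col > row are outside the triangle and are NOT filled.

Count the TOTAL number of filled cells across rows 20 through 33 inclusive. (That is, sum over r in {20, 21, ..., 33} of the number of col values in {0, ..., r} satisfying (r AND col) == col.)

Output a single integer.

Answer: 150

Derivation:
r20=10100 pc2: +4 =4
r21=10101 pc3: +8 =12
r22=10110 pc3: +8 =20
r23=10111 pc4: +16 =36
r24=11000 pc2: +4 =40
r25=11001 pc3: +8 =48
r26=11010 pc3: +8 =56
r27=11011 pc4: +16 =72
r28=11100 pc3: +8 =80
r29=11101 pc4: +16 =96
r30=11110 pc4: +16 =112
r31=11111 pc5: +32 =144
r32=100000 pc1: +2 =146
r33=100001 pc2: +4 =150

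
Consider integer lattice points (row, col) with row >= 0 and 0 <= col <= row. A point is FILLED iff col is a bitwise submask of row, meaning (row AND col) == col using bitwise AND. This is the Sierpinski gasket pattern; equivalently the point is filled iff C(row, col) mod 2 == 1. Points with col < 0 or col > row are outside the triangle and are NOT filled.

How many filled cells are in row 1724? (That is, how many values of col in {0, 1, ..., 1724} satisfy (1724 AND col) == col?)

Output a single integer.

1724 in binary = 11010111100
popcount(1724) = number of 1-bits in 11010111100 = 7
A col c satisfies (1724 AND c) == c iff every set bit of c is also set in 1724; each of the 7 set bits of 1724 can independently be on or off in c.
count = 2^7 = 128

Answer: 128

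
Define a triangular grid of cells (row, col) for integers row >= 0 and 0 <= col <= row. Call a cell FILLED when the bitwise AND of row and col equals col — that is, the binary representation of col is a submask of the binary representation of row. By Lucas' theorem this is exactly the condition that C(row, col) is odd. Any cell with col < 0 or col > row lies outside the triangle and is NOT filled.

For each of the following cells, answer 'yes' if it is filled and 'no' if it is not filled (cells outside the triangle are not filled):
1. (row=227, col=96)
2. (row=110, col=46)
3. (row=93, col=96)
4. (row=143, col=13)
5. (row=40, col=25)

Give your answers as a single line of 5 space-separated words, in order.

(227,96): row=0b11100011, col=0b1100000, row AND col = 0b1100000 = 96; 96 == 96 -> filled
(110,46): row=0b1101110, col=0b101110, row AND col = 0b101110 = 46; 46 == 46 -> filled
(93,96): col outside [0, 93] -> not filled
(143,13): row=0b10001111, col=0b1101, row AND col = 0b1101 = 13; 13 == 13 -> filled
(40,25): row=0b101000, col=0b11001, row AND col = 0b1000 = 8; 8 != 25 -> empty

Answer: yes yes no yes no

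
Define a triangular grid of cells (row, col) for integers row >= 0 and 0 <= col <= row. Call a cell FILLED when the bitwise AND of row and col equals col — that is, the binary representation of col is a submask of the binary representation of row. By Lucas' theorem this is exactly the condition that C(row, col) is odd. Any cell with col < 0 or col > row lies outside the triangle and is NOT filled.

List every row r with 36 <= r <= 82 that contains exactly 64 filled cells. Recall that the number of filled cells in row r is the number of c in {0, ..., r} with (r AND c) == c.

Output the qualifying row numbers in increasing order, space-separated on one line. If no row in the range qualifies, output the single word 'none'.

Row r has 2^popcount(r) filled cells, so we need popcount(r) = log2(64) = 6.
Scan r = 36..82 and keep those with exactly 6 one-bits:
r=36=100100 popcount=2 -> skip
r=37=100101 popcount=3 -> skip
r=38=100110 popcount=3 -> skip
r=39=100111 popcount=4 -> skip
r=40=101000 popcount=2 -> skip
r=41=101001 popcount=3 -> skip
r=42=101010 popcount=3 -> skip
r=43=101011 popcount=4 -> skip
r=44=101100 popcount=3 -> skip
r=45=101101 popcount=4 -> skip
r=46=101110 popcount=4 -> skip
r=47=101111 popcount=5 -> skip
r=48=110000 popcount=2 -> skip
r=49=110001 popcount=3 -> skip
r=50=110010 popcount=3 -> skip
r=51=110011 popcount=4 -> skip
r=52=110100 popcount=3 -> skip
r=53=110101 popcount=4 -> skip
r=54=110110 popcount=4 -> skip
r=55=110111 popcount=5 -> skip
r=56=111000 popcount=3 -> skip
r=57=111001 popcount=4 -> skip
r=58=111010 popcount=4 -> skip
r=59=111011 popcount=5 -> skip
r=60=111100 popcount=4 -> skip
r=61=111101 popcount=5 -> skip
r=62=111110 popcount=5 -> skip
r=63=111111 popcount=6 -> KEEP
r=64=1000000 popcount=1 -> skip
r=65=1000001 popcount=2 -> skip
r=66=1000010 popcount=2 -> skip
r=67=1000011 popcount=3 -> skip
r=68=1000100 popcount=2 -> skip
r=69=1000101 popcount=3 -> skip
r=70=1000110 popcount=3 -> skip
r=71=1000111 popcount=4 -> skip
r=72=1001000 popcount=2 -> skip
r=73=1001001 popcount=3 -> skip
r=74=1001010 popcount=3 -> skip
r=75=1001011 popcount=4 -> skip
r=76=1001100 popcount=3 -> skip
r=77=1001101 popcount=4 -> skip
r=78=1001110 popcount=4 -> skip
r=79=1001111 popcount=5 -> skip
r=80=1010000 popcount=2 -> skip
r=81=1010001 popcount=3 -> skip
r=82=1010010 popcount=3 -> skip
Kept rows: 63

Answer: 63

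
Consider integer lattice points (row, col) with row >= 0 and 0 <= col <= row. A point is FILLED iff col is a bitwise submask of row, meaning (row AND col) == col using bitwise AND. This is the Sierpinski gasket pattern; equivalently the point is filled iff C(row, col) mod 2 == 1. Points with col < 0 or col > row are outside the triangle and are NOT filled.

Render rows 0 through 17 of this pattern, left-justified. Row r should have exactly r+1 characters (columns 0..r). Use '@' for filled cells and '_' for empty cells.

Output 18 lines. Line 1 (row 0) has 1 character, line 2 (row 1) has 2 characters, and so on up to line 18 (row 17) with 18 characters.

r0=0: @
r1=1: @@
r2=10: @_@
r3=11: @@@@
r4=100: @___@
r5=101: @@__@@
r6=110: @_@_@_@
r7=111: @@@@@@@@
r8=1000: @_______@
r9=1001: @@______@@
r10=1010: @_@_____@_@
r11=1011: @@@@____@@@@
r12=1100: @___@___@___@
r13=1101: @@__@@__@@__@@
r14=1110: @_@_@_@_@_@_@_@
r15=1111: @@@@@@@@@@@@@@@@
r16=10000: @_______________@
r17=10001: @@______________@@

Answer: @
@@
@_@
@@@@
@___@
@@__@@
@_@_@_@
@@@@@@@@
@_______@
@@______@@
@_@_____@_@
@@@@____@@@@
@___@___@___@
@@__@@__@@__@@
@_@_@_@_@_@_@_@
@@@@@@@@@@@@@@@@
@_______________@
@@______________@@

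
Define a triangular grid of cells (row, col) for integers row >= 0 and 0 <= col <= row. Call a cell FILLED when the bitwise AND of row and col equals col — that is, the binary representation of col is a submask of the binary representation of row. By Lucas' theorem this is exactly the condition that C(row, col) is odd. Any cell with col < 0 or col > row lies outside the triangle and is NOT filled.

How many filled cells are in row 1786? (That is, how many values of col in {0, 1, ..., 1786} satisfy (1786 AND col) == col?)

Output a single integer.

Answer: 256

Derivation:
1786 in binary = 11011111010
popcount(1786) = number of 1-bits in 11011111010 = 8
A col c satisfies (1786 AND c) == c iff every set bit of c is also set in 1786; each of the 8 set bits of 1786 can independently be on or off in c.
count = 2^8 = 256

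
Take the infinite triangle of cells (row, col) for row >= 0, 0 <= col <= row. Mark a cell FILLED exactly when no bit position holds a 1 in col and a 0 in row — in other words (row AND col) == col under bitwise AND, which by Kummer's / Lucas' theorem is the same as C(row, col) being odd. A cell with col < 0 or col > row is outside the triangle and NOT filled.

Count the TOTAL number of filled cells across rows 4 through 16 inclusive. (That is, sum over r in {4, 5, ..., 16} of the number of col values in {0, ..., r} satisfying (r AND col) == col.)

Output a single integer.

r4=100 pc1: +2 =2
r5=101 pc2: +4 =6
r6=110 pc2: +4 =10
r7=111 pc3: +8 =18
r8=1000 pc1: +2 =20
r9=1001 pc2: +4 =24
r10=1010 pc2: +4 =28
r11=1011 pc3: +8 =36
r12=1100 pc2: +4 =40
r13=1101 pc3: +8 =48
r14=1110 pc3: +8 =56
r15=1111 pc4: +16 =72
r16=10000 pc1: +2 =74

Answer: 74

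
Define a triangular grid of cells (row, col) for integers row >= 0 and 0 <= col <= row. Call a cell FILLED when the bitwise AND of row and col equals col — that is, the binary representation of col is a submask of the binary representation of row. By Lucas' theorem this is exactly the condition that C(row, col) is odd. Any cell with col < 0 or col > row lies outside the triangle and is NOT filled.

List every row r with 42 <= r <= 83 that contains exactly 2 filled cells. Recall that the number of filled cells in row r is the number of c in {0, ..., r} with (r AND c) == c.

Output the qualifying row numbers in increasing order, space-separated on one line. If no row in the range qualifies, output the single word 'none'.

Answer: 64

Derivation:
Row r has 2^popcount(r) filled cells, so we need popcount(r) = log2(2) = 1.
Scan r = 42..83 and keep those with exactly 1 one-bits:
r=42=101010 popcount=3 -> skip
r=43=101011 popcount=4 -> skip
r=44=101100 popcount=3 -> skip
r=45=101101 popcount=4 -> skip
r=46=101110 popcount=4 -> skip
r=47=101111 popcount=5 -> skip
r=48=110000 popcount=2 -> skip
r=49=110001 popcount=3 -> skip
r=50=110010 popcount=3 -> skip
r=51=110011 popcount=4 -> skip
r=52=110100 popcount=3 -> skip
r=53=110101 popcount=4 -> skip
r=54=110110 popcount=4 -> skip
r=55=110111 popcount=5 -> skip
r=56=111000 popcount=3 -> skip
r=57=111001 popcount=4 -> skip
r=58=111010 popcount=4 -> skip
r=59=111011 popcount=5 -> skip
r=60=111100 popcount=4 -> skip
r=61=111101 popcount=5 -> skip
r=62=111110 popcount=5 -> skip
r=63=111111 popcount=6 -> skip
r=64=1000000 popcount=1 -> KEEP
r=65=1000001 popcount=2 -> skip
r=66=1000010 popcount=2 -> skip
r=67=1000011 popcount=3 -> skip
r=68=1000100 popcount=2 -> skip
r=69=1000101 popcount=3 -> skip
r=70=1000110 popcount=3 -> skip
r=71=1000111 popcount=4 -> skip
r=72=1001000 popcount=2 -> skip
r=73=1001001 popcount=3 -> skip
r=74=1001010 popcount=3 -> skip
r=75=1001011 popcount=4 -> skip
r=76=1001100 popcount=3 -> skip
r=77=1001101 popcount=4 -> skip
r=78=1001110 popcount=4 -> skip
r=79=1001111 popcount=5 -> skip
r=80=1010000 popcount=2 -> skip
r=81=1010001 popcount=3 -> skip
r=82=1010010 popcount=3 -> skip
r=83=1010011 popcount=4 -> skip
Kept rows: 64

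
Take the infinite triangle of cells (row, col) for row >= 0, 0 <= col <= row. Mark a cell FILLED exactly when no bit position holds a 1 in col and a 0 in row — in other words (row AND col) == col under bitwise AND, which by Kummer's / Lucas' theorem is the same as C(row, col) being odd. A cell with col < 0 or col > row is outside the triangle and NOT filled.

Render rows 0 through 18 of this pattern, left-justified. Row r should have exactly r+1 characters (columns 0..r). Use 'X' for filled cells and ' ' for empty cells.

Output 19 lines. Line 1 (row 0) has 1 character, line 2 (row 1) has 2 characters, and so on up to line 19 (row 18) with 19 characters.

r0=0: X
r1=1: XX
r2=10: X X
r3=11: XXXX
r4=100: X   X
r5=101: XX  XX
r6=110: X X X X
r7=111: XXXXXXXX
r8=1000: X       X
r9=1001: XX      XX
r10=1010: X X     X X
r11=1011: XXXX    XXXX
r12=1100: X   X   X   X
r13=1101: XX  XX  XX  XX
r14=1110: X X X X X X X X
r15=1111: XXXXXXXXXXXXXXXX
r16=10000: X               X
r17=10001: XX              XX
r18=10010: X X             X X

Answer: X
XX
X X
XXXX
X   X
XX  XX
X X X X
XXXXXXXX
X       X
XX      XX
X X     X X
XXXX    XXXX
X   X   X   X
XX  XX  XX  XX
X X X X X X X X
XXXXXXXXXXXXXXXX
X               X
XX              XX
X X             X X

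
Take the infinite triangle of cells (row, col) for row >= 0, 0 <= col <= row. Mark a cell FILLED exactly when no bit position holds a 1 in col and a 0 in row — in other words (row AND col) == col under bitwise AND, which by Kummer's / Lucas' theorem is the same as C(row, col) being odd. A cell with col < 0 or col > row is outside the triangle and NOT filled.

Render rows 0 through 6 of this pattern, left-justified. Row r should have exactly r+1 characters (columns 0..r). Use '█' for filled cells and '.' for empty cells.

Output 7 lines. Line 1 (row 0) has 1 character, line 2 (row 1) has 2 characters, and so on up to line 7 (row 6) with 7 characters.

Answer: █
██
█.█
████
█...█
██..██
█.█.█.█

Derivation:
r0=0: █
r1=1: ██
r2=10: █.█
r3=11: ████
r4=100: █...█
r5=101: ██..██
r6=110: █.█.█.█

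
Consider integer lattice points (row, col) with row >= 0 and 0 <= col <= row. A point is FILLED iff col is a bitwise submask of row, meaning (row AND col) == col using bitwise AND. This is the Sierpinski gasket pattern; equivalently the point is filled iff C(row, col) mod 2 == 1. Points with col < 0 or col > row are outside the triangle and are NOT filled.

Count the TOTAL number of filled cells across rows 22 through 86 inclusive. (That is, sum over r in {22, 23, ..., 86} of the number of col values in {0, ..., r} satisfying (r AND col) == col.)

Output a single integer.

Answer: 856

Derivation:
r22=10110 pc3: +8 =8
r23=10111 pc4: +16 =24
r24=11000 pc2: +4 =28
r25=11001 pc3: +8 =36
r26=11010 pc3: +8 =44
r27=11011 pc4: +16 =60
r28=11100 pc3: +8 =68
r29=11101 pc4: +16 =84
r30=11110 pc4: +16 =100
r31=11111 pc5: +32 =132
r32=100000 pc1: +2 =134
r33=100001 pc2: +4 =138
r34=100010 pc2: +4 =142
r35=100011 pc3: +8 =150
r36=100100 pc2: +4 =154
r37=100101 pc3: +8 =162
r38=100110 pc3: +8 =170
r39=100111 pc4: +16 =186
r40=101000 pc2: +4 =190
r41=101001 pc3: +8 =198
r42=101010 pc3: +8 =206
r43=101011 pc4: +16 =222
r44=101100 pc3: +8 =230
r45=101101 pc4: +16 =246
r46=101110 pc4: +16 =262
r47=101111 pc5: +32 =294
r48=110000 pc2: +4 =298
r49=110001 pc3: +8 =306
r50=110010 pc3: +8 =314
r51=110011 pc4: +16 =330
r52=110100 pc3: +8 =338
r53=110101 pc4: +16 =354
r54=110110 pc4: +16 =370
r55=110111 pc5: +32 =402
r56=111000 pc3: +8 =410
r57=111001 pc4: +16 =426
r58=111010 pc4: +16 =442
r59=111011 pc5: +32 =474
r60=111100 pc4: +16 =490
r61=111101 pc5: +32 =522
r62=111110 pc5: +32 =554
r63=111111 pc6: +64 =618
r64=1000000 pc1: +2 =620
r65=1000001 pc2: +4 =624
r66=1000010 pc2: +4 =628
r67=1000011 pc3: +8 =636
r68=1000100 pc2: +4 =640
r69=1000101 pc3: +8 =648
r70=1000110 pc3: +8 =656
r71=1000111 pc4: +16 =672
r72=1001000 pc2: +4 =676
r73=1001001 pc3: +8 =684
r74=1001010 pc3: +8 =692
r75=1001011 pc4: +16 =708
r76=1001100 pc3: +8 =716
r77=1001101 pc4: +16 =732
r78=1001110 pc4: +16 =748
r79=1001111 pc5: +32 =780
r80=1010000 pc2: +4 =784
r81=1010001 pc3: +8 =792
r82=1010010 pc3: +8 =800
r83=1010011 pc4: +16 =816
r84=1010100 pc3: +8 =824
r85=1010101 pc4: +16 =840
r86=1010110 pc4: +16 =856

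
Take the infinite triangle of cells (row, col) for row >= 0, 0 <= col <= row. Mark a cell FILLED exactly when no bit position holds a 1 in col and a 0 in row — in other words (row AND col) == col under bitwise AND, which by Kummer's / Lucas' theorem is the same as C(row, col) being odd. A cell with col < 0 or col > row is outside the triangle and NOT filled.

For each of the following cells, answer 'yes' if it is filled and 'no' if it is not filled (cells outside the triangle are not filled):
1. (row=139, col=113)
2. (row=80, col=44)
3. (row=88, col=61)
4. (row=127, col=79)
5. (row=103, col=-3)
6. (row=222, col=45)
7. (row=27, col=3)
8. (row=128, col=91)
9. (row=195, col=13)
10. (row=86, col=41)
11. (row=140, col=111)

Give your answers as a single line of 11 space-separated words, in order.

Answer: no no no yes no no yes no no no no

Derivation:
(139,113): row=0b10001011, col=0b1110001, row AND col = 0b1 = 1; 1 != 113 -> empty
(80,44): row=0b1010000, col=0b101100, row AND col = 0b0 = 0; 0 != 44 -> empty
(88,61): row=0b1011000, col=0b111101, row AND col = 0b11000 = 24; 24 != 61 -> empty
(127,79): row=0b1111111, col=0b1001111, row AND col = 0b1001111 = 79; 79 == 79 -> filled
(103,-3): col outside [0, 103] -> not filled
(222,45): row=0b11011110, col=0b101101, row AND col = 0b1100 = 12; 12 != 45 -> empty
(27,3): row=0b11011, col=0b11, row AND col = 0b11 = 3; 3 == 3 -> filled
(128,91): row=0b10000000, col=0b1011011, row AND col = 0b0 = 0; 0 != 91 -> empty
(195,13): row=0b11000011, col=0b1101, row AND col = 0b1 = 1; 1 != 13 -> empty
(86,41): row=0b1010110, col=0b101001, row AND col = 0b0 = 0; 0 != 41 -> empty
(140,111): row=0b10001100, col=0b1101111, row AND col = 0b1100 = 12; 12 != 111 -> empty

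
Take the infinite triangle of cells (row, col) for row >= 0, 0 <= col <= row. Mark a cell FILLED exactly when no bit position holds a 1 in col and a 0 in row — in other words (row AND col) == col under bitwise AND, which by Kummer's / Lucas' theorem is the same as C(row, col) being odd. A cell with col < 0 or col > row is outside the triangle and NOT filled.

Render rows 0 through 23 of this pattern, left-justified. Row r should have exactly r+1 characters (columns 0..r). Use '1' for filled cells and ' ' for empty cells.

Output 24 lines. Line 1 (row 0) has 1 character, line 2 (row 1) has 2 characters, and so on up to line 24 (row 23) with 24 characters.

r0=0: 1
r1=1: 11
r2=10: 1 1
r3=11: 1111
r4=100: 1   1
r5=101: 11  11
r6=110: 1 1 1 1
r7=111: 11111111
r8=1000: 1       1
r9=1001: 11      11
r10=1010: 1 1     1 1
r11=1011: 1111    1111
r12=1100: 1   1   1   1
r13=1101: 11  11  11  11
r14=1110: 1 1 1 1 1 1 1 1
r15=1111: 1111111111111111
r16=10000: 1               1
r17=10001: 11              11
r18=10010: 1 1             1 1
r19=10011: 1111            1111
r20=10100: 1   1           1   1
r21=10101: 11  11          11  11
r22=10110: 1 1 1 1         1 1 1 1
r23=10111: 11111111        11111111

Answer: 1
11
1 1
1111
1   1
11  11
1 1 1 1
11111111
1       1
11      11
1 1     1 1
1111    1111
1   1   1   1
11  11  11  11
1 1 1 1 1 1 1 1
1111111111111111
1               1
11              11
1 1             1 1
1111            1111
1   1           1   1
11  11          11  11
1 1 1 1         1 1 1 1
11111111        11111111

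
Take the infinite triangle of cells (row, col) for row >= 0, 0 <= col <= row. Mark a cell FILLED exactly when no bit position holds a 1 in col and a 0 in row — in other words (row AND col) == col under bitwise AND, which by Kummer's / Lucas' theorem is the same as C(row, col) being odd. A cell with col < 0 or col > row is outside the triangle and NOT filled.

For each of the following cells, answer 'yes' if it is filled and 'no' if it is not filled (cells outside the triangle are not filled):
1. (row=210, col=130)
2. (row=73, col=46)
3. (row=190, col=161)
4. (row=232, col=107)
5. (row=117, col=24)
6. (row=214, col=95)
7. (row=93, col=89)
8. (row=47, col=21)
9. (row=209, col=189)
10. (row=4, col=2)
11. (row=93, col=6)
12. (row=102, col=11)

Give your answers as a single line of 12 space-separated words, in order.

(210,130): row=0b11010010, col=0b10000010, row AND col = 0b10000010 = 130; 130 == 130 -> filled
(73,46): row=0b1001001, col=0b101110, row AND col = 0b1000 = 8; 8 != 46 -> empty
(190,161): row=0b10111110, col=0b10100001, row AND col = 0b10100000 = 160; 160 != 161 -> empty
(232,107): row=0b11101000, col=0b1101011, row AND col = 0b1101000 = 104; 104 != 107 -> empty
(117,24): row=0b1110101, col=0b11000, row AND col = 0b10000 = 16; 16 != 24 -> empty
(214,95): row=0b11010110, col=0b1011111, row AND col = 0b1010110 = 86; 86 != 95 -> empty
(93,89): row=0b1011101, col=0b1011001, row AND col = 0b1011001 = 89; 89 == 89 -> filled
(47,21): row=0b101111, col=0b10101, row AND col = 0b101 = 5; 5 != 21 -> empty
(209,189): row=0b11010001, col=0b10111101, row AND col = 0b10010001 = 145; 145 != 189 -> empty
(4,2): row=0b100, col=0b10, row AND col = 0b0 = 0; 0 != 2 -> empty
(93,6): row=0b1011101, col=0b110, row AND col = 0b100 = 4; 4 != 6 -> empty
(102,11): row=0b1100110, col=0b1011, row AND col = 0b10 = 2; 2 != 11 -> empty

Answer: yes no no no no no yes no no no no no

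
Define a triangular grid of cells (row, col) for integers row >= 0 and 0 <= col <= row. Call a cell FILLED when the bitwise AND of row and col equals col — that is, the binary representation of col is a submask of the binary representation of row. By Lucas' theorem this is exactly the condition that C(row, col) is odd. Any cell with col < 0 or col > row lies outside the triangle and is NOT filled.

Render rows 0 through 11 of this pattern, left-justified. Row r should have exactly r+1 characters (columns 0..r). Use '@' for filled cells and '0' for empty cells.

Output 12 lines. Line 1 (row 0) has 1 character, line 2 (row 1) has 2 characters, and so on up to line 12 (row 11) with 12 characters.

r0=0: @
r1=1: @@
r2=10: @0@
r3=11: @@@@
r4=100: @000@
r5=101: @@00@@
r6=110: @0@0@0@
r7=111: @@@@@@@@
r8=1000: @0000000@
r9=1001: @@000000@@
r10=1010: @0@00000@0@
r11=1011: @@@@0000@@@@

Answer: @
@@
@0@
@@@@
@000@
@@00@@
@0@0@0@
@@@@@@@@
@0000000@
@@000000@@
@0@00000@0@
@@@@0000@@@@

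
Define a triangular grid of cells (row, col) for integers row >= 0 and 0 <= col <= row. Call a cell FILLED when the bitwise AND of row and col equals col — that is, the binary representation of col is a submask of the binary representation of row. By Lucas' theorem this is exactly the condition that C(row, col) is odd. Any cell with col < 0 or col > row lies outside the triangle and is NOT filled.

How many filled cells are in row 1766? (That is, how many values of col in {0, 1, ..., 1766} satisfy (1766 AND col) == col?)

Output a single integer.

1766 in binary = 11011100110
popcount(1766) = number of 1-bits in 11011100110 = 7
A col c satisfies (1766 AND c) == c iff every set bit of c is also set in 1766; each of the 7 set bits of 1766 can independently be on or off in c.
count = 2^7 = 128

Answer: 128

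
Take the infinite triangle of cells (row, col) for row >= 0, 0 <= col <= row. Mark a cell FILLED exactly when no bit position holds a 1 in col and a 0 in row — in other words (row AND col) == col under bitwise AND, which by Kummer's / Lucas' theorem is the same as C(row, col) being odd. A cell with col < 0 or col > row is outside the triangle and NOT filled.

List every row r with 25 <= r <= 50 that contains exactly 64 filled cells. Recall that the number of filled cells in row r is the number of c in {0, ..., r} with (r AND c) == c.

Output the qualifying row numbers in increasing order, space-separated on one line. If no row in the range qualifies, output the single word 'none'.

Row r has 2^popcount(r) filled cells, so we need popcount(r) = log2(64) = 6.
Scan r = 25..50 and keep those with exactly 6 one-bits:
r=25=11001 popcount=3 -> skip
r=26=11010 popcount=3 -> skip
r=27=11011 popcount=4 -> skip
r=28=11100 popcount=3 -> skip
r=29=11101 popcount=4 -> skip
r=30=11110 popcount=4 -> skip
r=31=11111 popcount=5 -> skip
r=32=100000 popcount=1 -> skip
r=33=100001 popcount=2 -> skip
r=34=100010 popcount=2 -> skip
r=35=100011 popcount=3 -> skip
r=36=100100 popcount=2 -> skip
r=37=100101 popcount=3 -> skip
r=38=100110 popcount=3 -> skip
r=39=100111 popcount=4 -> skip
r=40=101000 popcount=2 -> skip
r=41=101001 popcount=3 -> skip
r=42=101010 popcount=3 -> skip
r=43=101011 popcount=4 -> skip
r=44=101100 popcount=3 -> skip
r=45=101101 popcount=4 -> skip
r=46=101110 popcount=4 -> skip
r=47=101111 popcount=5 -> skip
r=48=110000 popcount=2 -> skip
r=49=110001 popcount=3 -> skip
r=50=110010 popcount=3 -> skip
Kept rows: none

Answer: none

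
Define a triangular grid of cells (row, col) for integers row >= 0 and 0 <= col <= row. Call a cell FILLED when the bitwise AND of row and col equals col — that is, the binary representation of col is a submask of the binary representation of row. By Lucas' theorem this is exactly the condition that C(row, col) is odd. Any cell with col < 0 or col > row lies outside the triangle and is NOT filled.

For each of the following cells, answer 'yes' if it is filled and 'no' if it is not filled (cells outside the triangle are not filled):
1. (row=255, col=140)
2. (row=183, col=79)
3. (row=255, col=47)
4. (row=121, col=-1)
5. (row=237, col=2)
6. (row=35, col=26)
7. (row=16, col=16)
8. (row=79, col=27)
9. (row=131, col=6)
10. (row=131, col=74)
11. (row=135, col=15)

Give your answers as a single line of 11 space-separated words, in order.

Answer: yes no yes no no no yes no no no no

Derivation:
(255,140): row=0b11111111, col=0b10001100, row AND col = 0b10001100 = 140; 140 == 140 -> filled
(183,79): row=0b10110111, col=0b1001111, row AND col = 0b111 = 7; 7 != 79 -> empty
(255,47): row=0b11111111, col=0b101111, row AND col = 0b101111 = 47; 47 == 47 -> filled
(121,-1): col outside [0, 121] -> not filled
(237,2): row=0b11101101, col=0b10, row AND col = 0b0 = 0; 0 != 2 -> empty
(35,26): row=0b100011, col=0b11010, row AND col = 0b10 = 2; 2 != 26 -> empty
(16,16): row=0b10000, col=0b10000, row AND col = 0b10000 = 16; 16 == 16 -> filled
(79,27): row=0b1001111, col=0b11011, row AND col = 0b1011 = 11; 11 != 27 -> empty
(131,6): row=0b10000011, col=0b110, row AND col = 0b10 = 2; 2 != 6 -> empty
(131,74): row=0b10000011, col=0b1001010, row AND col = 0b10 = 2; 2 != 74 -> empty
(135,15): row=0b10000111, col=0b1111, row AND col = 0b111 = 7; 7 != 15 -> empty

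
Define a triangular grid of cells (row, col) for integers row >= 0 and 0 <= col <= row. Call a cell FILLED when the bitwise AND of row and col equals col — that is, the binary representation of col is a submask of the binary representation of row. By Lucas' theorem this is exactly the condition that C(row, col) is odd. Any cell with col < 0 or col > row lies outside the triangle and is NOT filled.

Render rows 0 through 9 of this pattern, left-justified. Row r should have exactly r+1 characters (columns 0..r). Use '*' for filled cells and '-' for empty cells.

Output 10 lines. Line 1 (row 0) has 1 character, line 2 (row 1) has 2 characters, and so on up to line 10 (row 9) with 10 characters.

Answer: *
**
*-*
****
*---*
**--**
*-*-*-*
********
*-------*
**------**

Derivation:
r0=0: *
r1=1: **
r2=10: *-*
r3=11: ****
r4=100: *---*
r5=101: **--**
r6=110: *-*-*-*
r7=111: ********
r8=1000: *-------*
r9=1001: **------**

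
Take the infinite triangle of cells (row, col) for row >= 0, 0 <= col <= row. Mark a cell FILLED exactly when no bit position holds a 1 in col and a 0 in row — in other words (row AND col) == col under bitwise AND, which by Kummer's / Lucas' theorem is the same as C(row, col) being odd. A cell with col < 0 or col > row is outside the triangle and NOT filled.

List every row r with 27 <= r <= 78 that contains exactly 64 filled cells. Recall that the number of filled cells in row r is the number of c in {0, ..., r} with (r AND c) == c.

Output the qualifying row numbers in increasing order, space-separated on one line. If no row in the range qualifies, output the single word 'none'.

Row r has 2^popcount(r) filled cells, so we need popcount(r) = log2(64) = 6.
Scan r = 27..78 and keep those with exactly 6 one-bits:
r=27=11011 popcount=4 -> skip
r=28=11100 popcount=3 -> skip
r=29=11101 popcount=4 -> skip
r=30=11110 popcount=4 -> skip
r=31=11111 popcount=5 -> skip
r=32=100000 popcount=1 -> skip
r=33=100001 popcount=2 -> skip
r=34=100010 popcount=2 -> skip
r=35=100011 popcount=3 -> skip
r=36=100100 popcount=2 -> skip
r=37=100101 popcount=3 -> skip
r=38=100110 popcount=3 -> skip
r=39=100111 popcount=4 -> skip
r=40=101000 popcount=2 -> skip
r=41=101001 popcount=3 -> skip
r=42=101010 popcount=3 -> skip
r=43=101011 popcount=4 -> skip
r=44=101100 popcount=3 -> skip
r=45=101101 popcount=4 -> skip
r=46=101110 popcount=4 -> skip
r=47=101111 popcount=5 -> skip
r=48=110000 popcount=2 -> skip
r=49=110001 popcount=3 -> skip
r=50=110010 popcount=3 -> skip
r=51=110011 popcount=4 -> skip
r=52=110100 popcount=3 -> skip
r=53=110101 popcount=4 -> skip
r=54=110110 popcount=4 -> skip
r=55=110111 popcount=5 -> skip
r=56=111000 popcount=3 -> skip
r=57=111001 popcount=4 -> skip
r=58=111010 popcount=4 -> skip
r=59=111011 popcount=5 -> skip
r=60=111100 popcount=4 -> skip
r=61=111101 popcount=5 -> skip
r=62=111110 popcount=5 -> skip
r=63=111111 popcount=6 -> KEEP
r=64=1000000 popcount=1 -> skip
r=65=1000001 popcount=2 -> skip
r=66=1000010 popcount=2 -> skip
r=67=1000011 popcount=3 -> skip
r=68=1000100 popcount=2 -> skip
r=69=1000101 popcount=3 -> skip
r=70=1000110 popcount=3 -> skip
r=71=1000111 popcount=4 -> skip
r=72=1001000 popcount=2 -> skip
r=73=1001001 popcount=3 -> skip
r=74=1001010 popcount=3 -> skip
r=75=1001011 popcount=4 -> skip
r=76=1001100 popcount=3 -> skip
r=77=1001101 popcount=4 -> skip
r=78=1001110 popcount=4 -> skip
Kept rows: 63

Answer: 63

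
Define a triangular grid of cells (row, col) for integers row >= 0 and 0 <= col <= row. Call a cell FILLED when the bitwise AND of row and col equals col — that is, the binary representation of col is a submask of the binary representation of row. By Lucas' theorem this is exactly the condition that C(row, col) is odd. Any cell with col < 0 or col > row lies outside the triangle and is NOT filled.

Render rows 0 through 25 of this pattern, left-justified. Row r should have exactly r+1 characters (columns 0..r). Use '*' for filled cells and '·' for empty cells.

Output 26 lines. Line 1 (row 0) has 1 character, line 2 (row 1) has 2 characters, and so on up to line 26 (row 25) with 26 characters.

r0=0: *
r1=1: **
r2=10: *·*
r3=11: ****
r4=100: *···*
r5=101: **··**
r6=110: *·*·*·*
r7=111: ********
r8=1000: *·······*
r9=1001: **······**
r10=1010: *·*·····*·*
r11=1011: ****····****
r12=1100: *···*···*···*
r13=1101: **··**··**··**
r14=1110: *·*·*·*·*·*·*·*
r15=1111: ****************
r16=10000: *···············*
r17=10001: **··············**
r18=10010: *·*·············*·*
r19=10011: ****············****
r20=10100: *···*···········*···*
r21=10101: **··**··········**··**
r22=10110: *·*·*·*·········*·*·*·*
r23=10111: ********········********
r24=11000: *·······*·······*·······*
r25=11001: **······**······**······**

Answer: *
**
*·*
****
*···*
**··**
*·*·*·*
********
*·······*
**······**
*·*·····*·*
****····****
*···*···*···*
**··**··**··**
*·*·*·*·*·*·*·*
****************
*···············*
**··············**
*·*·············*·*
****············****
*···*···········*···*
**··**··········**··**
*·*·*·*·········*·*·*·*
********········********
*·······*·······*·······*
**······**······**······**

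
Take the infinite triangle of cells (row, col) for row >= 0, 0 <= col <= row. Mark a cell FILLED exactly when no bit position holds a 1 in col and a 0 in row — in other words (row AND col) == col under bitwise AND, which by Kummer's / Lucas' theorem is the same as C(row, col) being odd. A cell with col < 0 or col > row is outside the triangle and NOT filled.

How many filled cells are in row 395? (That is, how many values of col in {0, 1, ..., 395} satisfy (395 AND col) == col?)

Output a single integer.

Answer: 32

Derivation:
395 in binary = 110001011
popcount(395) = number of 1-bits in 110001011 = 5
A col c satisfies (395 AND c) == c iff every set bit of c is also set in 395; each of the 5 set bits of 395 can independently be on or off in c.
count = 2^5 = 32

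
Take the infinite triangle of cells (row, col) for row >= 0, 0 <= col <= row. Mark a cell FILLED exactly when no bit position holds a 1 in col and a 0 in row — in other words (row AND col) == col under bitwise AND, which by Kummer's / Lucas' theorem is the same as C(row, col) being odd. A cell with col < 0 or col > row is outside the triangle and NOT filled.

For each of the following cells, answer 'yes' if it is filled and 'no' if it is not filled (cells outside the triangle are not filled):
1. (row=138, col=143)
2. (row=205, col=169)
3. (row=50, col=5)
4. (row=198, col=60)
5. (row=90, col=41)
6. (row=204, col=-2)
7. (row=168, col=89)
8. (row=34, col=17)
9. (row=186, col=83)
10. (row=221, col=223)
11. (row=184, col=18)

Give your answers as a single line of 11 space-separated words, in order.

Answer: no no no no no no no no no no no

Derivation:
(138,143): col outside [0, 138] -> not filled
(205,169): row=0b11001101, col=0b10101001, row AND col = 0b10001001 = 137; 137 != 169 -> empty
(50,5): row=0b110010, col=0b101, row AND col = 0b0 = 0; 0 != 5 -> empty
(198,60): row=0b11000110, col=0b111100, row AND col = 0b100 = 4; 4 != 60 -> empty
(90,41): row=0b1011010, col=0b101001, row AND col = 0b1000 = 8; 8 != 41 -> empty
(204,-2): col outside [0, 204] -> not filled
(168,89): row=0b10101000, col=0b1011001, row AND col = 0b1000 = 8; 8 != 89 -> empty
(34,17): row=0b100010, col=0b10001, row AND col = 0b0 = 0; 0 != 17 -> empty
(186,83): row=0b10111010, col=0b1010011, row AND col = 0b10010 = 18; 18 != 83 -> empty
(221,223): col outside [0, 221] -> not filled
(184,18): row=0b10111000, col=0b10010, row AND col = 0b10000 = 16; 16 != 18 -> empty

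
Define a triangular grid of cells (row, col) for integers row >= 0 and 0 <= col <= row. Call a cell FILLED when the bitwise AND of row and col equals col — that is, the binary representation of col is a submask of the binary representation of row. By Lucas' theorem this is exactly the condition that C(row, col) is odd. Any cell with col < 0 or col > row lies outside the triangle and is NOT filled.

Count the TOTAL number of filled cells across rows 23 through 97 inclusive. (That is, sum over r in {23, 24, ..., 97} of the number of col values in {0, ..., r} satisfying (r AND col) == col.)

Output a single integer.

r23=10111 pc4: +16 =16
r24=11000 pc2: +4 =20
r25=11001 pc3: +8 =28
r26=11010 pc3: +8 =36
r27=11011 pc4: +16 =52
r28=11100 pc3: +8 =60
r29=11101 pc4: +16 =76
r30=11110 pc4: +16 =92
r31=11111 pc5: +32 =124
r32=100000 pc1: +2 =126
r33=100001 pc2: +4 =130
r34=100010 pc2: +4 =134
r35=100011 pc3: +8 =142
r36=100100 pc2: +4 =146
r37=100101 pc3: +8 =154
r38=100110 pc3: +8 =162
r39=100111 pc4: +16 =178
r40=101000 pc2: +4 =182
r41=101001 pc3: +8 =190
r42=101010 pc3: +8 =198
r43=101011 pc4: +16 =214
r44=101100 pc3: +8 =222
r45=101101 pc4: +16 =238
r46=101110 pc4: +16 =254
r47=101111 pc5: +32 =286
r48=110000 pc2: +4 =290
r49=110001 pc3: +8 =298
r50=110010 pc3: +8 =306
r51=110011 pc4: +16 =322
r52=110100 pc3: +8 =330
r53=110101 pc4: +16 =346
r54=110110 pc4: +16 =362
r55=110111 pc5: +32 =394
r56=111000 pc3: +8 =402
r57=111001 pc4: +16 =418
r58=111010 pc4: +16 =434
r59=111011 pc5: +32 =466
r60=111100 pc4: +16 =482
r61=111101 pc5: +32 =514
r62=111110 pc5: +32 =546
r63=111111 pc6: +64 =610
r64=1000000 pc1: +2 =612
r65=1000001 pc2: +4 =616
r66=1000010 pc2: +4 =620
r67=1000011 pc3: +8 =628
r68=1000100 pc2: +4 =632
r69=1000101 pc3: +8 =640
r70=1000110 pc3: +8 =648
r71=1000111 pc4: +16 =664
r72=1001000 pc2: +4 =668
r73=1001001 pc3: +8 =676
r74=1001010 pc3: +8 =684
r75=1001011 pc4: +16 =700
r76=1001100 pc3: +8 =708
r77=1001101 pc4: +16 =724
r78=1001110 pc4: +16 =740
r79=1001111 pc5: +32 =772
r80=1010000 pc2: +4 =776
r81=1010001 pc3: +8 =784
r82=1010010 pc3: +8 =792
r83=1010011 pc4: +16 =808
r84=1010100 pc3: +8 =816
r85=1010101 pc4: +16 =832
r86=1010110 pc4: +16 =848
r87=1010111 pc5: +32 =880
r88=1011000 pc3: +8 =888
r89=1011001 pc4: +16 =904
r90=1011010 pc4: +16 =920
r91=1011011 pc5: +32 =952
r92=1011100 pc4: +16 =968
r93=1011101 pc5: +32 =1000
r94=1011110 pc5: +32 =1032
r95=1011111 pc6: +64 =1096
r96=1100000 pc2: +4 =1100
r97=1100001 pc3: +8 =1108

Answer: 1108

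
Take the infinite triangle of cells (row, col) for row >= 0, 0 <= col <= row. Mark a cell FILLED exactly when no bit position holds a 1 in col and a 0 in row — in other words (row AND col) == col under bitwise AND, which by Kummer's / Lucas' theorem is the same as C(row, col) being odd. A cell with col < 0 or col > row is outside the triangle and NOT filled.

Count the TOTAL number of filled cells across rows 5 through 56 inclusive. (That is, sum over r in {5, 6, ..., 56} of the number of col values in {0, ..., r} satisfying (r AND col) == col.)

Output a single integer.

r5=101 pc2: +4 =4
r6=110 pc2: +4 =8
r7=111 pc3: +8 =16
r8=1000 pc1: +2 =18
r9=1001 pc2: +4 =22
r10=1010 pc2: +4 =26
r11=1011 pc3: +8 =34
r12=1100 pc2: +4 =38
r13=1101 pc3: +8 =46
r14=1110 pc3: +8 =54
r15=1111 pc4: +16 =70
r16=10000 pc1: +2 =72
r17=10001 pc2: +4 =76
r18=10010 pc2: +4 =80
r19=10011 pc3: +8 =88
r20=10100 pc2: +4 =92
r21=10101 pc3: +8 =100
r22=10110 pc3: +8 =108
r23=10111 pc4: +16 =124
r24=11000 pc2: +4 =128
r25=11001 pc3: +8 =136
r26=11010 pc3: +8 =144
r27=11011 pc4: +16 =160
r28=11100 pc3: +8 =168
r29=11101 pc4: +16 =184
r30=11110 pc4: +16 =200
r31=11111 pc5: +32 =232
r32=100000 pc1: +2 =234
r33=100001 pc2: +4 =238
r34=100010 pc2: +4 =242
r35=100011 pc3: +8 =250
r36=100100 pc2: +4 =254
r37=100101 pc3: +8 =262
r38=100110 pc3: +8 =270
r39=100111 pc4: +16 =286
r40=101000 pc2: +4 =290
r41=101001 pc3: +8 =298
r42=101010 pc3: +8 =306
r43=101011 pc4: +16 =322
r44=101100 pc3: +8 =330
r45=101101 pc4: +16 =346
r46=101110 pc4: +16 =362
r47=101111 pc5: +32 =394
r48=110000 pc2: +4 =398
r49=110001 pc3: +8 =406
r50=110010 pc3: +8 =414
r51=110011 pc4: +16 =430
r52=110100 pc3: +8 =438
r53=110101 pc4: +16 =454
r54=110110 pc4: +16 =470
r55=110111 pc5: +32 =502
r56=111000 pc3: +8 =510

Answer: 510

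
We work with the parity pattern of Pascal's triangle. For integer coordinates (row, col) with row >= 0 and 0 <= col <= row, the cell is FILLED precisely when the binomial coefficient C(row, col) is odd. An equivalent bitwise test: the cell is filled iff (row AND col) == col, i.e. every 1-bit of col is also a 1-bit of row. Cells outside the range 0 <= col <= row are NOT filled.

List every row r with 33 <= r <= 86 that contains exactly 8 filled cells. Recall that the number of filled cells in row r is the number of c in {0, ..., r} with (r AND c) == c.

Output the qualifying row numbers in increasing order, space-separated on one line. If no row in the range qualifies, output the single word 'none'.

Row r has 2^popcount(r) filled cells, so we need popcount(r) = log2(8) = 3.
Scan r = 33..86 and keep those with exactly 3 one-bits:
r=33=100001 popcount=2 -> skip
r=34=100010 popcount=2 -> skip
r=35=100011 popcount=3 -> KEEP
r=36=100100 popcount=2 -> skip
r=37=100101 popcount=3 -> KEEP
r=38=100110 popcount=3 -> KEEP
r=39=100111 popcount=4 -> skip
r=40=101000 popcount=2 -> skip
r=41=101001 popcount=3 -> KEEP
r=42=101010 popcount=3 -> KEEP
r=43=101011 popcount=4 -> skip
r=44=101100 popcount=3 -> KEEP
r=45=101101 popcount=4 -> skip
r=46=101110 popcount=4 -> skip
r=47=101111 popcount=5 -> skip
r=48=110000 popcount=2 -> skip
r=49=110001 popcount=3 -> KEEP
r=50=110010 popcount=3 -> KEEP
r=51=110011 popcount=4 -> skip
r=52=110100 popcount=3 -> KEEP
r=53=110101 popcount=4 -> skip
r=54=110110 popcount=4 -> skip
r=55=110111 popcount=5 -> skip
r=56=111000 popcount=3 -> KEEP
r=57=111001 popcount=4 -> skip
r=58=111010 popcount=4 -> skip
r=59=111011 popcount=5 -> skip
r=60=111100 popcount=4 -> skip
r=61=111101 popcount=5 -> skip
r=62=111110 popcount=5 -> skip
r=63=111111 popcount=6 -> skip
r=64=1000000 popcount=1 -> skip
r=65=1000001 popcount=2 -> skip
r=66=1000010 popcount=2 -> skip
r=67=1000011 popcount=3 -> KEEP
r=68=1000100 popcount=2 -> skip
r=69=1000101 popcount=3 -> KEEP
r=70=1000110 popcount=3 -> KEEP
r=71=1000111 popcount=4 -> skip
r=72=1001000 popcount=2 -> skip
r=73=1001001 popcount=3 -> KEEP
r=74=1001010 popcount=3 -> KEEP
r=75=1001011 popcount=4 -> skip
r=76=1001100 popcount=3 -> KEEP
r=77=1001101 popcount=4 -> skip
r=78=1001110 popcount=4 -> skip
r=79=1001111 popcount=5 -> skip
r=80=1010000 popcount=2 -> skip
r=81=1010001 popcount=3 -> KEEP
r=82=1010010 popcount=3 -> KEEP
r=83=1010011 popcount=4 -> skip
r=84=1010100 popcount=3 -> KEEP
r=85=1010101 popcount=4 -> skip
r=86=1010110 popcount=4 -> skip
Kept rows: 35 37 38 41 42 44 49 50 52 56 67 69 70 73 74 76 81 82 84

Answer: 35 37 38 41 42 44 49 50 52 56 67 69 70 73 74 76 81 82 84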